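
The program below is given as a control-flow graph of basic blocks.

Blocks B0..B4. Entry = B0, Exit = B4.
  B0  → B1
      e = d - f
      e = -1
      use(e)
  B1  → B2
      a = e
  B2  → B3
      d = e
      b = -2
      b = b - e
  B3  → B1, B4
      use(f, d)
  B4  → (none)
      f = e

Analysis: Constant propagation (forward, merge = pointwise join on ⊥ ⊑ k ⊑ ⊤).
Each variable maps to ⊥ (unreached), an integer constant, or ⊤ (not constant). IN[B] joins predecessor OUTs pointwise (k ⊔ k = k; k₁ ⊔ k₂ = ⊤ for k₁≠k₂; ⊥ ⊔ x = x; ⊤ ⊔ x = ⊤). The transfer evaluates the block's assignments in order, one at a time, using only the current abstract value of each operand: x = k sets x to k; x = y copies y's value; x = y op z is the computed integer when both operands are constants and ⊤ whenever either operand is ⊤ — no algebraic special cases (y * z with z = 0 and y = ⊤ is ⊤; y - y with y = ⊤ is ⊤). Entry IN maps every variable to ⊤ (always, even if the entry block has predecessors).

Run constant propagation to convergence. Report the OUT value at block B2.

Per-block solution:
  B0:   IN=(all ⊤)   OUT={e:-1; rest ⊤}
  B1:   IN={e:-1; rest ⊤}   OUT={a:-1, e:-1; rest ⊤}
  B2:   IN={a:-1, e:-1; rest ⊤}   OUT={a:-1, b:-1, d:-1, e:-1; rest ⊤}
  B3:   IN={a:-1, b:-1, d:-1, e:-1; rest ⊤}   OUT={a:-1, b:-1, d:-1, e:-1; rest ⊤}
  B4:   IN={a:-1, b:-1, d:-1, e:-1; rest ⊤}   OUT={a:-1, b:-1, d:-1, e:-1, f:-1; rest ⊤}

Merge at B2: IN[B2] = OUT[B1] = {a: -1, b: ⊤, c: ⊤, d: ⊤, e: -1, f: ⊤}
Applying B2's transfer function to that IN value gives OUT[B2] (row B2 above).

Answer: {a: -1, b: -1, c: ⊤, d: -1, e: -1, f: ⊤}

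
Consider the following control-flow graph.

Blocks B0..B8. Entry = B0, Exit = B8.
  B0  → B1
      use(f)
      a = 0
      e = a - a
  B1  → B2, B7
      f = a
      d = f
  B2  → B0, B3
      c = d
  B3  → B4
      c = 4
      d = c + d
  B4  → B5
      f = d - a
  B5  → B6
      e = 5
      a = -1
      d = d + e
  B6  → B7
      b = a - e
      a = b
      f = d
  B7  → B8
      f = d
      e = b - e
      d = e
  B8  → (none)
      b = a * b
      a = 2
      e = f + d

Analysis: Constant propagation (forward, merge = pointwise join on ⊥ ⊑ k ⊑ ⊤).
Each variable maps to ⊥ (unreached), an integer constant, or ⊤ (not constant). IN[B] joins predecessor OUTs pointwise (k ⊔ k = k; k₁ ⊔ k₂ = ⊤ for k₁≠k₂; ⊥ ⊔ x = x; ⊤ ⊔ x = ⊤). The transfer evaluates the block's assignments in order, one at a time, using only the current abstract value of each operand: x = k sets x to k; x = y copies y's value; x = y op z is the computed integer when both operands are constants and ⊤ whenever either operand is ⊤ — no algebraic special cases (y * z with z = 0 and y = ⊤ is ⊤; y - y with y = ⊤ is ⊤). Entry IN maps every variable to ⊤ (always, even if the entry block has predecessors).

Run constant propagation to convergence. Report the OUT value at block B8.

Answer: {a: 2, b: ⊤, c: ⊤, d: ⊤, e: ⊤, f: ⊤}

Derivation:
Converged values:
  B0:  IN=(all ⊤)  OUT={a:0, e:0; rest ⊤}
  B1:  IN={a:0, e:0; rest ⊤}  OUT={a:0, d:0, e:0, f:0; rest ⊤}
  B2:  IN={a:0, d:0, e:0, f:0; rest ⊤}  OUT={a:0, c:0, d:0, e:0, f:0; rest ⊤}
  B3:  IN={a:0, c:0, d:0, e:0, f:0; rest ⊤}  OUT={a:0, c:4, d:4, e:0, f:0; rest ⊤}
  B4:  IN={a:0, c:4, d:4, e:0, f:0; rest ⊤}  OUT={a:0, c:4, d:4, e:0, f:4; rest ⊤}
  B5:  IN={a:0, c:4, d:4, e:0, f:4; rest ⊤}  OUT={a:-1, c:4, d:9, e:5, f:4; rest ⊤}
  B6:  IN={a:-1, c:4, d:9, e:5, f:4; rest ⊤}  OUT={a:-6, b:-6, c:4, d:9, e:5, f:9; rest ⊤}
  B7:  IN=(all ⊤)  OUT=(all ⊤)
  B8:  IN=(all ⊤)  OUT={a:2; rest ⊤}

Merge at B8: IN[B8] = OUT[B7] = {a: ⊤, b: ⊤, c: ⊤, d: ⊤, e: ⊤, f: ⊤}
Applying B8's transfer function to that IN value gives OUT[B8] (row B8 above).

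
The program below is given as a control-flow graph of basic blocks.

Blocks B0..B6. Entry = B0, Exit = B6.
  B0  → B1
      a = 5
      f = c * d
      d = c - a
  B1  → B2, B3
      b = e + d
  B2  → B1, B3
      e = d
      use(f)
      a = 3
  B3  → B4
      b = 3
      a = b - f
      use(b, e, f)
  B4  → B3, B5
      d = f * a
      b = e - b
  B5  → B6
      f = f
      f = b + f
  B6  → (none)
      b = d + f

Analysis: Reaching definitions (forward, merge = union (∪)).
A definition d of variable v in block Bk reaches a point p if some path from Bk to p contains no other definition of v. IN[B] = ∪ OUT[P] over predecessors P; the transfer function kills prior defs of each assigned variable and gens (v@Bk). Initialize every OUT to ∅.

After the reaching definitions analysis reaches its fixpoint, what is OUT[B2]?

Answer: {a@B2, b@B1, d@B0, e@B2, f@B0}

Derivation:
Converged values:
  B0: | IN={} | OUT={a@B0, d@B0, f@B0}
  B1: | IN={a@B0, a@B2, b@B1, d@B0, e@B2, f@B0} | OUT={a@B0, a@B2, b@B1, d@B0, e@B2, f@B0}
  B2: | IN={a@B0, a@B2, b@B1, d@B0, e@B2, f@B0} | OUT={a@B2, b@B1, d@B0, e@B2, f@B0}
  B3: | IN={a@B0, a@B2, a@B3, b@B1, b@B4, d@B0, d@B4, e@B2, f@B0} | OUT={a@B3, b@B3, d@B0, d@B4, e@B2, f@B0}
  B4: | IN={a@B3, b@B3, d@B0, d@B4, e@B2, f@B0} | OUT={a@B3, b@B4, d@B4, e@B2, f@B0}
  B5: | IN={a@B3, b@B4, d@B4, e@B2, f@B0} | OUT={a@B3, b@B4, d@B4, e@B2, f@B5}
  B6: | IN={a@B3, b@B4, d@B4, e@B2, f@B5} | OUT={a@B3, b@B6, d@B4, e@B2, f@B5}

Merge at B2: IN[B2] = OUT[B1] = {a@B0, a@B2, b@B1, d@B0, e@B2, f@B0}
Applying B2's transfer function to that IN value gives OUT[B2] (row B2 above).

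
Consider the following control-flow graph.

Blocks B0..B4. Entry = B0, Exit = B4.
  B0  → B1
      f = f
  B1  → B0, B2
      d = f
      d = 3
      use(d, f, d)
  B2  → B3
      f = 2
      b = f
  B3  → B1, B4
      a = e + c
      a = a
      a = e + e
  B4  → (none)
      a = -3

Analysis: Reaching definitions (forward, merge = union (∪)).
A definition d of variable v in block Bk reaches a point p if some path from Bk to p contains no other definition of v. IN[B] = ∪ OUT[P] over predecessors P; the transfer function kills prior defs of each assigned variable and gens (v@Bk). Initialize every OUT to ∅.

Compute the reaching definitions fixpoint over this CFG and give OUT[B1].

Per-block solution:
  B0: | IN={a@B3, b@B2, d@B1, f@B0, f@B2} | OUT={a@B3, b@B2, d@B1, f@B0}
  B1: | IN={a@B3, b@B2, d@B1, f@B0, f@B2} | OUT={a@B3, b@B2, d@B1, f@B0, f@B2}
  B2: | IN={a@B3, b@B2, d@B1, f@B0, f@B2} | OUT={a@B3, b@B2, d@B1, f@B2}
  B3: | IN={a@B3, b@B2, d@B1, f@B2} | OUT={a@B3, b@B2, d@B1, f@B2}
  B4: | IN={a@B3, b@B2, d@B1, f@B2} | OUT={a@B4, b@B2, d@B1, f@B2}

Merge at B1: IN[B1] = OUT[B0] ⊔ OUT[B3] = {a@B3, b@B2, d@B1, f@B0, f@B2}
Applying B1's transfer function to that IN value gives OUT[B1] (row B1 above).

Answer: {a@B3, b@B2, d@B1, f@B0, f@B2}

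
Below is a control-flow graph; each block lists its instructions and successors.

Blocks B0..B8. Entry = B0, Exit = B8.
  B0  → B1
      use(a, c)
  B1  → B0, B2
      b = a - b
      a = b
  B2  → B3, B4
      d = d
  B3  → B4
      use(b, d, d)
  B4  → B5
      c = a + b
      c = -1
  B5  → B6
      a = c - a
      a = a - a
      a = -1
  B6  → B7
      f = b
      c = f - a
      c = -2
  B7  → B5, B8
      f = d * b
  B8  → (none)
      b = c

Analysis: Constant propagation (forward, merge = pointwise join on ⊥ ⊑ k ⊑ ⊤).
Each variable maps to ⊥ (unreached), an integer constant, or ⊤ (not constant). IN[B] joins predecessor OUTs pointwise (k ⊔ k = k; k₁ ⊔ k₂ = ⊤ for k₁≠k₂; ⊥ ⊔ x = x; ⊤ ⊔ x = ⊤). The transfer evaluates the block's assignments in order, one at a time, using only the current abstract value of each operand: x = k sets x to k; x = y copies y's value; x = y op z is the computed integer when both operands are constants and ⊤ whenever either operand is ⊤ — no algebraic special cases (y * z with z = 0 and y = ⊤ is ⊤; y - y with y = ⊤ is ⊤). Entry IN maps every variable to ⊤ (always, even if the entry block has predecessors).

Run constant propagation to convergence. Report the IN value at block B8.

Answer: {a: -1, b: ⊤, c: -2, d: ⊤, e: ⊤, f: ⊤}

Working:
Fixpoint table:
  B0:  IN=(all ⊤)  OUT=(all ⊤)
  B1:  IN=(all ⊤)  OUT=(all ⊤)
  B2:  IN=(all ⊤)  OUT=(all ⊤)
  B3:  IN=(all ⊤)  OUT=(all ⊤)
  B4:  IN=(all ⊤)  OUT={c:-1; rest ⊤}
  B5:  IN=(all ⊤)  OUT={a:-1; rest ⊤}
  B6:  IN={a:-1; rest ⊤}  OUT={a:-1, c:-2; rest ⊤}
  B7:  IN={a:-1, c:-2; rest ⊤}  OUT={a:-1, c:-2; rest ⊤}
  B8:  IN={a:-1, c:-2; rest ⊤}  OUT={a:-1, b:-2, c:-2; rest ⊤}

Merge at B8: IN[B8] = OUT[B7] = {a: -1, b: ⊤, c: -2, d: ⊤, e: ⊤, f: ⊤}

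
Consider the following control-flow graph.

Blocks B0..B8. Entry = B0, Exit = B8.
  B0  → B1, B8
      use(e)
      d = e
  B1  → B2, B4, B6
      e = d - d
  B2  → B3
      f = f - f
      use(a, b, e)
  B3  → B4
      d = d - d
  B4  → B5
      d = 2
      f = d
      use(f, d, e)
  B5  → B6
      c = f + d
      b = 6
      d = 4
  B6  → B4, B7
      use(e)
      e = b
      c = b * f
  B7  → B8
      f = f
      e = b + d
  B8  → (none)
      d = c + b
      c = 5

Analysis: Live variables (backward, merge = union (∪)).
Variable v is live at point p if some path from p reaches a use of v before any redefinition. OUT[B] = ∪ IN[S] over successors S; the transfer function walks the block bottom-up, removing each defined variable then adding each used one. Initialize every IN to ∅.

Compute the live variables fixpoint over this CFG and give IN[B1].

Fixpoint table:
  B0: | IN={a, b, c, e, f} | OUT={a, b, c, d, f}
  B1: | IN={a, b, d, f} | OUT={a, b, d, e, f}
  B2: | IN={a, b, d, e, f} | OUT={d, e}
  B3: | IN={d, e} | OUT={e}
  B4: | IN={e} | OUT={d, e, f}
  B5: | IN={d, e, f} | OUT={b, d, e, f}
  B6: | IN={b, d, e, f} | OUT={b, c, d, e, f}
  B7: | IN={b, c, d, f} | OUT={b, c}
  B8: | IN={b, c} | OUT={}

Merge at B1: OUT[B1] = IN[B2] ⊔ IN[B4] ⊔ IN[B6] = {a, b, d, e, f}
Applying B1's transfer function to that OUT value gives IN[B1] (row B1 above).

Answer: {a, b, d, f}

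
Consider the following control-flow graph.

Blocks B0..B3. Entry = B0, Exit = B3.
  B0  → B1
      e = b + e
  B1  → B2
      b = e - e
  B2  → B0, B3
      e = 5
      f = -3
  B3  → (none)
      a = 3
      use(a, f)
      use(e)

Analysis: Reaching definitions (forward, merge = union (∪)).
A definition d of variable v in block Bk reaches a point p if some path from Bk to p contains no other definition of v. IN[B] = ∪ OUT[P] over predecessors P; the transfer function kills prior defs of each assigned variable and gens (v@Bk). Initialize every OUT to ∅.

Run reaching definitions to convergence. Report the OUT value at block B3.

Answer: {a@B3, b@B1, e@B2, f@B2}

Trace:
Per-block solution:
  B0: | IN={b@B1, e@B2, f@B2} | OUT={b@B1, e@B0, f@B2}
  B1: | IN={b@B1, e@B0, f@B2} | OUT={b@B1, e@B0, f@B2}
  B2: | IN={b@B1, e@B0, f@B2} | OUT={b@B1, e@B2, f@B2}
  B3: | IN={b@B1, e@B2, f@B2} | OUT={a@B3, b@B1, e@B2, f@B2}

Merge at B3: IN[B3] = OUT[B2] = {b@B1, e@B2, f@B2}
Applying B3's transfer function to that IN value gives OUT[B3] (row B3 above).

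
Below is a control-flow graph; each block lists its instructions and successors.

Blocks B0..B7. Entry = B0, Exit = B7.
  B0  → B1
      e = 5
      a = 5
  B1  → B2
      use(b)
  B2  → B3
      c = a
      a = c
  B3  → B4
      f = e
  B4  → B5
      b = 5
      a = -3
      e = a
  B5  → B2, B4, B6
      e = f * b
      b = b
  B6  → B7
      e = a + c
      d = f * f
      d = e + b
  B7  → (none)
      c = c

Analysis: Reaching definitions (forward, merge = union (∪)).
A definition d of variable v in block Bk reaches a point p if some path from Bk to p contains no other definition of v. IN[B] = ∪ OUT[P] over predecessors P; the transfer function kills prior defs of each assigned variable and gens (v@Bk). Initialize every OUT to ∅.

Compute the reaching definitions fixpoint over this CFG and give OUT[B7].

Per-block solution:
  B0: | IN={} | OUT={a@B0, e@B0}
  B1: | IN={a@B0, e@B0} | OUT={a@B0, e@B0}
  B2: | IN={a@B0, a@B4, b@B5, c@B2, e@B0, e@B5, f@B3} | OUT={a@B2, b@B5, c@B2, e@B0, e@B5, f@B3}
  B3: | IN={a@B2, b@B5, c@B2, e@B0, e@B5, f@B3} | OUT={a@B2, b@B5, c@B2, e@B0, e@B5, f@B3}
  B4: | IN={a@B2, a@B4, b@B5, c@B2, e@B0, e@B5, f@B3} | OUT={a@B4, b@B4, c@B2, e@B4, f@B3}
  B5: | IN={a@B4, b@B4, c@B2, e@B4, f@B3} | OUT={a@B4, b@B5, c@B2, e@B5, f@B3}
  B6: | IN={a@B4, b@B5, c@B2, e@B5, f@B3} | OUT={a@B4, b@B5, c@B2, d@B6, e@B6, f@B3}
  B7: | IN={a@B4, b@B5, c@B2, d@B6, e@B6, f@B3} | OUT={a@B4, b@B5, c@B7, d@B6, e@B6, f@B3}

Merge at B7: IN[B7] = OUT[B6] = {a@B4, b@B5, c@B2, d@B6, e@B6, f@B3}
Applying B7's transfer function to that IN value gives OUT[B7] (row B7 above).

Answer: {a@B4, b@B5, c@B7, d@B6, e@B6, f@B3}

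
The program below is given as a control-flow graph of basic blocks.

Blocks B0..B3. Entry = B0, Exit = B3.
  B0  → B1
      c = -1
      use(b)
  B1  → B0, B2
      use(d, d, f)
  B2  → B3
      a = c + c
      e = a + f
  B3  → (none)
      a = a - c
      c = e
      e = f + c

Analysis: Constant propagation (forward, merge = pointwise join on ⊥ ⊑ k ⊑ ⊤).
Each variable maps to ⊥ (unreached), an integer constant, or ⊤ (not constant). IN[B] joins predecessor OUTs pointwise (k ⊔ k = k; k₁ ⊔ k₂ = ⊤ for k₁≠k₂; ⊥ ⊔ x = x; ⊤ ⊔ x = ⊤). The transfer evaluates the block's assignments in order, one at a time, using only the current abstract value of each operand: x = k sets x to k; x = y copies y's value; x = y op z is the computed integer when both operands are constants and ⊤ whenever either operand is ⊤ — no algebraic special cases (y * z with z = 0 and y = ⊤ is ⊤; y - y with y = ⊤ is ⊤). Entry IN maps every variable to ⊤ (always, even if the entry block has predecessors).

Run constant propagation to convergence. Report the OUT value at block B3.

Answer: {a: -1, b: ⊤, c: ⊤, d: ⊤, e: ⊤, f: ⊤}

Working:
Fixpoint table:
  B0:   IN=(all ⊤)   OUT={c:-1; rest ⊤}
  B1:   IN={c:-1; rest ⊤}   OUT={c:-1; rest ⊤}
  B2:   IN={c:-1; rest ⊤}   OUT={a:-2, c:-1; rest ⊤}
  B3:   IN={a:-2, c:-1; rest ⊤}   OUT={a:-1; rest ⊤}

Merge at B3: IN[B3] = OUT[B2] = {a: -2, b: ⊤, c: -1, d: ⊤, e: ⊤, f: ⊤}
Applying B3's transfer function to that IN value gives OUT[B3] (row B3 above).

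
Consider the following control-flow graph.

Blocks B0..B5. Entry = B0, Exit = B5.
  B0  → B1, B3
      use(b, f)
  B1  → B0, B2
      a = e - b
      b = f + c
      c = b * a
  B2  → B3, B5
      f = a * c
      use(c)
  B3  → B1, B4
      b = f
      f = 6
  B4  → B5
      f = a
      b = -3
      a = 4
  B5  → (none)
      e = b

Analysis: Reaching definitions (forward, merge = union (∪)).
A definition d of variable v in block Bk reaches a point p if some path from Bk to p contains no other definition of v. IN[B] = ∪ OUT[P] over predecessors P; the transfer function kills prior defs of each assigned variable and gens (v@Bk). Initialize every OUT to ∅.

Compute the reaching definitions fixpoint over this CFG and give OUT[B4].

Per-block solution:
  B0: | IN={a@B1, b@B1, c@B1, f@B3} | OUT={a@B1, b@B1, c@B1, f@B3}
  B1: | IN={a@B1, b@B1, b@B3, c@B1, f@B3} | OUT={a@B1, b@B1, c@B1, f@B3}
  B2: | IN={a@B1, b@B1, c@B1, f@B3} | OUT={a@B1, b@B1, c@B1, f@B2}
  B3: | IN={a@B1, b@B1, c@B1, f@B2, f@B3} | OUT={a@B1, b@B3, c@B1, f@B3}
  B4: | IN={a@B1, b@B3, c@B1, f@B3} | OUT={a@B4, b@B4, c@B1, f@B4}
  B5: | IN={a@B1, a@B4, b@B1, b@B4, c@B1, f@B2, f@B4} | OUT={a@B1, a@B4, b@B1, b@B4, c@B1, e@B5, f@B2, f@B4}

Merge at B4: IN[B4] = OUT[B3] = {a@B1, b@B3, c@B1, f@B3}
Applying B4's transfer function to that IN value gives OUT[B4] (row B4 above).

Answer: {a@B4, b@B4, c@B1, f@B4}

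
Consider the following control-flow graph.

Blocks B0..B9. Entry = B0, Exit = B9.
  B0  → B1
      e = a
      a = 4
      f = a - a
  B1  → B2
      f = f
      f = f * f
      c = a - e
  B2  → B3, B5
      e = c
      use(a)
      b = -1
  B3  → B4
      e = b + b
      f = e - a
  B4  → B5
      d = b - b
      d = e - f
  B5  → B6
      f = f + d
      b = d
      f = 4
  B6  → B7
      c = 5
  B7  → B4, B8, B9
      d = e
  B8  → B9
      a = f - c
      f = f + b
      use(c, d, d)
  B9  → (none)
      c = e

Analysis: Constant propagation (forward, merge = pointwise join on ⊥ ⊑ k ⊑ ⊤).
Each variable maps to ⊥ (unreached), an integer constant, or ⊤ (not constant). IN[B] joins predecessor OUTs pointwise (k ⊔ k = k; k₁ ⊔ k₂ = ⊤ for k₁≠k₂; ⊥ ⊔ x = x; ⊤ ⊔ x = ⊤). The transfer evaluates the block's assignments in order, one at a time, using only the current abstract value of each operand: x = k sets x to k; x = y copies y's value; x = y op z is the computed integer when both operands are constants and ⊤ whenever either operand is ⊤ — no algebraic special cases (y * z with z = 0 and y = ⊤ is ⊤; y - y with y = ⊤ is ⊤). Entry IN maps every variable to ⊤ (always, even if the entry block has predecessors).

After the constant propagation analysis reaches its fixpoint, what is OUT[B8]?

Converged values:
  B0:  IN=(all ⊤)  OUT={a:4, f:0; rest ⊤}
  B1:  IN={a:4, f:0; rest ⊤}  OUT={a:4, f:0; rest ⊤}
  B2:  IN={a:4, f:0; rest ⊤}  OUT={a:4, b:-1, f:0; rest ⊤}
  B3:  IN={a:4, b:-1, f:0; rest ⊤}  OUT={a:4, b:-1, e:-2, f:-6; rest ⊤}
  B4:  IN={a:4; rest ⊤}  OUT={a:4; rest ⊤}
  B5:  IN={a:4; rest ⊤}  OUT={a:4, f:4; rest ⊤}
  B6:  IN={a:4, f:4; rest ⊤}  OUT={a:4, c:5, f:4; rest ⊤}
  B7:  IN={a:4, c:5, f:4; rest ⊤}  OUT={a:4, c:5, f:4; rest ⊤}
  B8:  IN={a:4, c:5, f:4; rest ⊤}  OUT={a:-1, c:5; rest ⊤}
  B9:  IN={c:5; rest ⊤}  OUT=(all ⊤)

Merge at B8: IN[B8] = OUT[B7] = {a: 4, b: ⊤, c: 5, d: ⊤, e: ⊤, f: 4}
Applying B8's transfer function to that IN value gives OUT[B8] (row B8 above).

Answer: {a: -1, b: ⊤, c: 5, d: ⊤, e: ⊤, f: ⊤}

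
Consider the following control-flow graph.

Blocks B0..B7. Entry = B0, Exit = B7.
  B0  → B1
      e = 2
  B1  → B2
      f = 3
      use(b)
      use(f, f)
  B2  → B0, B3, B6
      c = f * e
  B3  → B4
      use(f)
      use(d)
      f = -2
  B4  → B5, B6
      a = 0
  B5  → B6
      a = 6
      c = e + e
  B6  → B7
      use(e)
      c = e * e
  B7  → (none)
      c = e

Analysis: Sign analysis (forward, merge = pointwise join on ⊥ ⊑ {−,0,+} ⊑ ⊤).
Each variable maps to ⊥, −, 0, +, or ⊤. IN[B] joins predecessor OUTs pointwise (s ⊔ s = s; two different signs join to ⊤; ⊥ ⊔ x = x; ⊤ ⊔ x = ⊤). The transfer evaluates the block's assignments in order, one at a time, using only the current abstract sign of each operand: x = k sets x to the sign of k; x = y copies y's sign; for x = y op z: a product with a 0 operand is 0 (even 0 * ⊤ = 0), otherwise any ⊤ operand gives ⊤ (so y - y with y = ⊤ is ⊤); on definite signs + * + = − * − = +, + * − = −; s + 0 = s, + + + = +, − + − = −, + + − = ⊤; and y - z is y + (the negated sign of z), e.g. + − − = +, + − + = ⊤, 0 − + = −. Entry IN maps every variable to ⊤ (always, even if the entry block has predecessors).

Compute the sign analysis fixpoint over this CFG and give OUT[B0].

Answer: {a: ⊤, b: ⊤, c: ⊤, d: ⊤, e: +, f: ⊤}

Derivation:
Converged values:
  B0:  IN=(all ⊤)  OUT={e:+; rest ⊤}
  B1:  IN={e:+; rest ⊤}  OUT={e:+, f:+; rest ⊤}
  B2:  IN={e:+, f:+; rest ⊤}  OUT={c:+, e:+, f:+; rest ⊤}
  B3:  IN={c:+, e:+, f:+; rest ⊤}  OUT={c:+, e:+, f:-; rest ⊤}
  B4:  IN={c:+, e:+, f:-; rest ⊤}  OUT={a:0, c:+, e:+, f:-; rest ⊤}
  B5:  IN={a:0, c:+, e:+, f:-; rest ⊤}  OUT={a:+, c:+, e:+, f:-; rest ⊤}
  B6:  IN={c:+, e:+; rest ⊤}  OUT={c:+, e:+; rest ⊤}
  B7:  IN={c:+, e:+; rest ⊤}  OUT={c:+, e:+; rest ⊤}

Merge at B0 (entry node, so the boundary value (all ⊤) is joined with the incoming edge(s)): IN[B0] = (all ⊤) ⊔ OUT[B2] = {a: ⊤, b: ⊤, c: ⊤, d: ⊤, e: ⊤, f: ⊤}
Applying B0's transfer function to that IN value gives OUT[B0] (row B0 above).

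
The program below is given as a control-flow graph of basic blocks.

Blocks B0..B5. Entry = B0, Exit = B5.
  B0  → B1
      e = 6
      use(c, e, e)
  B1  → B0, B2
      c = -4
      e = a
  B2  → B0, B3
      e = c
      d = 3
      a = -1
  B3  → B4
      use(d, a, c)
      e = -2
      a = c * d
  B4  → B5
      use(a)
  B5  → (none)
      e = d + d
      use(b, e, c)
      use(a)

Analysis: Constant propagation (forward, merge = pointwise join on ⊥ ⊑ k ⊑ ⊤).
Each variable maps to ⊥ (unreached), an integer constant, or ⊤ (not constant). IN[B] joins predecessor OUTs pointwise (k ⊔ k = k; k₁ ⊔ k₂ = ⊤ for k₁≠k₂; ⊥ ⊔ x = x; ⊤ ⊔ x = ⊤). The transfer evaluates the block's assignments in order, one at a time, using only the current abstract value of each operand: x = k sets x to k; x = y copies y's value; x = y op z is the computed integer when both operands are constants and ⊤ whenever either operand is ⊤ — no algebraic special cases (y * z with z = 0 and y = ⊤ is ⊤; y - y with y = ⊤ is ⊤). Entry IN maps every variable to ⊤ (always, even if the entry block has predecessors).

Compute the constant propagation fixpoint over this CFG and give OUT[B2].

Answer: {a: -1, b: ⊤, c: -4, d: 3, e: -4, f: ⊤}

Derivation:
Converged values:
  B0: | IN=(all ⊤) | OUT={e:6; rest ⊤}
  B1: | IN={e:6; rest ⊤} | OUT={c:-4; rest ⊤}
  B2: | IN={c:-4; rest ⊤} | OUT={a:-1, c:-4, d:3, e:-4; rest ⊤}
  B3: | IN={a:-1, c:-4, d:3, e:-4; rest ⊤} | OUT={a:-12, c:-4, d:3, e:-2; rest ⊤}
  B4: | IN={a:-12, c:-4, d:3, e:-2; rest ⊤} | OUT={a:-12, c:-4, d:3, e:-2; rest ⊤}
  B5: | IN={a:-12, c:-4, d:3, e:-2; rest ⊤} | OUT={a:-12, c:-4, d:3, e:6; rest ⊤}

Merge at B2: IN[B2] = OUT[B1] = {a: ⊤, b: ⊤, c: -4, d: ⊤, e: ⊤, f: ⊤}
Applying B2's transfer function to that IN value gives OUT[B2] (row B2 above).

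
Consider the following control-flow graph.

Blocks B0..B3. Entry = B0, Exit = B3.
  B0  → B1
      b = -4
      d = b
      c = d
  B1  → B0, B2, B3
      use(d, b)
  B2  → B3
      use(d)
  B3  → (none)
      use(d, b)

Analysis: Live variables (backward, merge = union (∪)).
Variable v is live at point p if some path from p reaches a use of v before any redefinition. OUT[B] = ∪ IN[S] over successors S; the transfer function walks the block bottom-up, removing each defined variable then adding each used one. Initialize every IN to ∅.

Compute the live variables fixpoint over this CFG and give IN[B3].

Answer: {b, d}

Derivation:
Per-block solution:
  B0: | IN={} | OUT={b, d}
  B1: | IN={b, d} | OUT={b, d}
  B2: | IN={b, d} | OUT={b, d}
  B3: | IN={b, d} | OUT={}

B3 is the boundary node: OUT[B3] = {}
Applying B3's transfer function to that OUT value gives IN[B3] (row B3 above).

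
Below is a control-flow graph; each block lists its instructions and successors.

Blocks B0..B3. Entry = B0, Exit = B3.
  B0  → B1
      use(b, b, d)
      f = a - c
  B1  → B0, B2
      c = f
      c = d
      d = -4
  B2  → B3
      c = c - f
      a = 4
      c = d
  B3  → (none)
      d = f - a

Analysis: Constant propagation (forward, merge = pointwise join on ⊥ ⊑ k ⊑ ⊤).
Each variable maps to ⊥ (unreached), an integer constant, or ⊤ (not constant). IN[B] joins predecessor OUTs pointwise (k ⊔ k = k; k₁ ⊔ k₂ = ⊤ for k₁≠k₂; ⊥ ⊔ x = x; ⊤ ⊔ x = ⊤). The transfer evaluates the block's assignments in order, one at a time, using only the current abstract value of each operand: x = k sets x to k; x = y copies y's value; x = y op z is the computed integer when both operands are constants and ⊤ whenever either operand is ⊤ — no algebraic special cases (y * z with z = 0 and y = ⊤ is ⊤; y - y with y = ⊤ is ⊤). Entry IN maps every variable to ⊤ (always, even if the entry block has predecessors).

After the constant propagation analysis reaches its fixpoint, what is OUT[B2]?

Answer: {a: 4, b: ⊤, c: -4, d: -4, e: ⊤, f: ⊤}

Working:
Converged values:
  B0: | IN=(all ⊤) | OUT=(all ⊤)
  B1: | IN=(all ⊤) | OUT={d:-4; rest ⊤}
  B2: | IN={d:-4; rest ⊤} | OUT={a:4, c:-4, d:-4; rest ⊤}
  B3: | IN={a:4, c:-4, d:-4; rest ⊤} | OUT={a:4, c:-4; rest ⊤}

Merge at B2: IN[B2] = OUT[B1] = {a: ⊤, b: ⊤, c: ⊤, d: -4, e: ⊤, f: ⊤}
Applying B2's transfer function to that IN value gives OUT[B2] (row B2 above).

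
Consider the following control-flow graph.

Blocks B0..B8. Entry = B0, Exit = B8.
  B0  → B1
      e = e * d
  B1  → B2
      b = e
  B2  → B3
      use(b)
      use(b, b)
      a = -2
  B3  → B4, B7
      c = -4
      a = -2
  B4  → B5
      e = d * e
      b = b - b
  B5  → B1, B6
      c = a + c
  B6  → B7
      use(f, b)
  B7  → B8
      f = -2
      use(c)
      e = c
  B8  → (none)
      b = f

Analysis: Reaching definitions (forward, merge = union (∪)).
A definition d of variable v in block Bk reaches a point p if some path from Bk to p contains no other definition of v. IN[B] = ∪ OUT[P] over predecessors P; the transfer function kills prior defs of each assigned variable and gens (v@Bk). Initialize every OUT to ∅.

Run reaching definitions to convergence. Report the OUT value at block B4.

Converged values:
  B0: | IN={} | OUT={e@B0}
  B1: | IN={a@B3, b@B4, c@B5, e@B0, e@B4} | OUT={a@B3, b@B1, c@B5, e@B0, e@B4}
  B2: | IN={a@B3, b@B1, c@B5, e@B0, e@B4} | OUT={a@B2, b@B1, c@B5, e@B0, e@B4}
  B3: | IN={a@B2, b@B1, c@B5, e@B0, e@B4} | OUT={a@B3, b@B1, c@B3, e@B0, e@B4}
  B4: | IN={a@B3, b@B1, c@B3, e@B0, e@B4} | OUT={a@B3, b@B4, c@B3, e@B4}
  B5: | IN={a@B3, b@B4, c@B3, e@B4} | OUT={a@B3, b@B4, c@B5, e@B4}
  B6: | IN={a@B3, b@B4, c@B5, e@B4} | OUT={a@B3, b@B4, c@B5, e@B4}
  B7: | IN={a@B3, b@B1, b@B4, c@B3, c@B5, e@B0, e@B4} | OUT={a@B3, b@B1, b@B4, c@B3, c@B5, e@B7, f@B7}
  B8: | IN={a@B3, b@B1, b@B4, c@B3, c@B5, e@B7, f@B7} | OUT={a@B3, b@B8, c@B3, c@B5, e@B7, f@B7}

Merge at B4: IN[B4] = OUT[B3] = {a@B3, b@B1, c@B3, e@B0, e@B4}
Applying B4's transfer function to that IN value gives OUT[B4] (row B4 above).

Answer: {a@B3, b@B4, c@B3, e@B4}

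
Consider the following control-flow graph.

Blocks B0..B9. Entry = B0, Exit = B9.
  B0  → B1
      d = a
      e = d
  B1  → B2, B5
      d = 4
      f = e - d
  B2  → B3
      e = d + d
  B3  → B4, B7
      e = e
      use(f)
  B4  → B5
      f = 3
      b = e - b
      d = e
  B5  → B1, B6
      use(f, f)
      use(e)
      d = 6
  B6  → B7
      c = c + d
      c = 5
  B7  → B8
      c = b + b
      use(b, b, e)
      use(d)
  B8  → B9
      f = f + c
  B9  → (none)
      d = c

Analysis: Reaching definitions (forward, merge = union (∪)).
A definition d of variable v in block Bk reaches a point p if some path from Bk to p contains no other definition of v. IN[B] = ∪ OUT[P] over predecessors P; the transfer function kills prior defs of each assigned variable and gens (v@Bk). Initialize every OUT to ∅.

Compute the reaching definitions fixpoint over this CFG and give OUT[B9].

Answer: {b@B4, c@B7, d@B9, e@B0, e@B3, f@B8}

Working:
Per-block solution:
  B0: | IN={} | OUT={d@B0, e@B0}
  B1: | IN={b@B4, d@B0, d@B5, e@B0, e@B3, f@B1, f@B4} | OUT={b@B4, d@B1, e@B0, e@B3, f@B1}
  B2: | IN={b@B4, d@B1, e@B0, e@B3, f@B1} | OUT={b@B4, d@B1, e@B2, f@B1}
  B3: | IN={b@B4, d@B1, e@B2, f@B1} | OUT={b@B4, d@B1, e@B3, f@B1}
  B4: | IN={b@B4, d@B1, e@B3, f@B1} | OUT={b@B4, d@B4, e@B3, f@B4}
  B5: | IN={b@B4, d@B1, d@B4, e@B0, e@B3, f@B1, f@B4} | OUT={b@B4, d@B5, e@B0, e@B3, f@B1, f@B4}
  B6: | IN={b@B4, d@B5, e@B0, e@B3, f@B1, f@B4} | OUT={b@B4, c@B6, d@B5, e@B0, e@B3, f@B1, f@B4}
  B7: | IN={b@B4, c@B6, d@B1, d@B5, e@B0, e@B3, f@B1, f@B4} | OUT={b@B4, c@B7, d@B1, d@B5, e@B0, e@B3, f@B1, f@B4}
  B8: | IN={b@B4, c@B7, d@B1, d@B5, e@B0, e@B3, f@B1, f@B4} | OUT={b@B4, c@B7, d@B1, d@B5, e@B0, e@B3, f@B8}
  B9: | IN={b@B4, c@B7, d@B1, d@B5, e@B0, e@B3, f@B8} | OUT={b@B4, c@B7, d@B9, e@B0, e@B3, f@B8}

Merge at B9: IN[B9] = OUT[B8] = {b@B4, c@B7, d@B1, d@B5, e@B0, e@B3, f@B8}
Applying B9's transfer function to that IN value gives OUT[B9] (row B9 above).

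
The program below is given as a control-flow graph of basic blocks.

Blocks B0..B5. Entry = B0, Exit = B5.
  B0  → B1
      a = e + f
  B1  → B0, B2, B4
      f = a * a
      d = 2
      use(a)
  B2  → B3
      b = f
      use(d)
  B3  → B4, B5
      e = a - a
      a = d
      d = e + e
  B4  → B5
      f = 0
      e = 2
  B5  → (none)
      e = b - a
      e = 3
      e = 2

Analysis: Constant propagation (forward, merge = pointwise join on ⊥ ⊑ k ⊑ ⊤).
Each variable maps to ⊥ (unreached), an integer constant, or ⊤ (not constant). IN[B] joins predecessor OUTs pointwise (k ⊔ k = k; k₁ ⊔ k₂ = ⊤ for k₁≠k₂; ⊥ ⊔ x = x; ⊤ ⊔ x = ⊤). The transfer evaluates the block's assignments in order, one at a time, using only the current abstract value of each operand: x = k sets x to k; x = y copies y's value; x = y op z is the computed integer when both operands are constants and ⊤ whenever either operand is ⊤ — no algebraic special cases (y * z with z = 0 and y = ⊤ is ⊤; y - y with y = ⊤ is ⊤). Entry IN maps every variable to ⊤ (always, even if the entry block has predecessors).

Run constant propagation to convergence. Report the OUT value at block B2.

Fixpoint table:
  B0: | IN=(all ⊤) | OUT=(all ⊤)
  B1: | IN=(all ⊤) | OUT={d:2; rest ⊤}
  B2: | IN={d:2; rest ⊤} | OUT={d:2; rest ⊤}
  B3: | IN={d:2; rest ⊤} | OUT={a:2; rest ⊤}
  B4: | IN=(all ⊤) | OUT={e:2, f:0; rest ⊤}
  B5: | IN=(all ⊤) | OUT={e:2; rest ⊤}

Merge at B2: IN[B2] = OUT[B1] = {a: ⊤, b: ⊤, c: ⊤, d: 2, e: ⊤, f: ⊤}
Applying B2's transfer function to that IN value gives OUT[B2] (row B2 above).

Answer: {a: ⊤, b: ⊤, c: ⊤, d: 2, e: ⊤, f: ⊤}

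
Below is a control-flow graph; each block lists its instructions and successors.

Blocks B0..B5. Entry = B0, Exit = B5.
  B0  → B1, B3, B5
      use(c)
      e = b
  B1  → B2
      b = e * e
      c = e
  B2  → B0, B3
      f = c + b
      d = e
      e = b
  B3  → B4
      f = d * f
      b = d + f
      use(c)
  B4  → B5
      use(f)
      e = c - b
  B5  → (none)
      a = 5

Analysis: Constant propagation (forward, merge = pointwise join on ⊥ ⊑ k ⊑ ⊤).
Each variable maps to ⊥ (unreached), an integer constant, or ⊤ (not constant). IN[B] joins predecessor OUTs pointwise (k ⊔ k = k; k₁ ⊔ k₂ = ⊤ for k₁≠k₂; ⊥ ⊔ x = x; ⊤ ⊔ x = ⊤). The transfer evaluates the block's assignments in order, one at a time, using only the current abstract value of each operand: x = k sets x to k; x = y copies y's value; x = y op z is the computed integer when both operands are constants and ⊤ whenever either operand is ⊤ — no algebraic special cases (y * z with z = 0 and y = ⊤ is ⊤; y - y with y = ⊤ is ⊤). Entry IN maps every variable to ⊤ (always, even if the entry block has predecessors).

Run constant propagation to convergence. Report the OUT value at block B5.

Answer: {a: 5, b: ⊤, c: ⊤, d: ⊤, e: ⊤, f: ⊤}

Working:
Fixpoint table:
  B0:   IN=(all ⊤)   OUT=(all ⊤)
  B1:   IN=(all ⊤)   OUT=(all ⊤)
  B2:   IN=(all ⊤)   OUT=(all ⊤)
  B3:   IN=(all ⊤)   OUT=(all ⊤)
  B4:   IN=(all ⊤)   OUT=(all ⊤)
  B5:   IN=(all ⊤)   OUT={a:5; rest ⊤}

Merge at B5: IN[B5] = OUT[B0] ⊔ OUT[B4] = {a: ⊤, b: ⊤, c: ⊤, d: ⊤, e: ⊤, f: ⊤}
Applying B5's transfer function to that IN value gives OUT[B5] (row B5 above).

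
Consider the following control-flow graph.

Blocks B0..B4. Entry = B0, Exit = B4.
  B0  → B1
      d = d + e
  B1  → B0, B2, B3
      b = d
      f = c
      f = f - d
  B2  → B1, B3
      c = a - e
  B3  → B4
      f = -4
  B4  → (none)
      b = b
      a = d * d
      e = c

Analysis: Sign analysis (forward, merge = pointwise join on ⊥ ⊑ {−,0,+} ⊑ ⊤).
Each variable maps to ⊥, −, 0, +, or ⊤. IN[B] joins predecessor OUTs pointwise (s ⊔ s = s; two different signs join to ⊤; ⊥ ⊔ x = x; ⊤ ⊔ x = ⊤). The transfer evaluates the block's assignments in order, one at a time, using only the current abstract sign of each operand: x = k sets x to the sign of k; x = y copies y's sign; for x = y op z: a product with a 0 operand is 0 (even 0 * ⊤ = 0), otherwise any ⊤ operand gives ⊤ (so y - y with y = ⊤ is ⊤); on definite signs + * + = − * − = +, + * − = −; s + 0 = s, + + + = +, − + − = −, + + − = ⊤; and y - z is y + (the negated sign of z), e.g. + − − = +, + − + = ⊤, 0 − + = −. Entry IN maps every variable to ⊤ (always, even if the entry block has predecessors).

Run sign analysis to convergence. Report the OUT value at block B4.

Answer: {a: ⊤, b: ⊤, c: ⊤, d: ⊤, e: ⊤, f: -}

Derivation:
Converged values:
  B0:  IN=(all ⊤)  OUT=(all ⊤)
  B1:  IN=(all ⊤)  OUT=(all ⊤)
  B2:  IN=(all ⊤)  OUT=(all ⊤)
  B3:  IN=(all ⊤)  OUT={f:-; rest ⊤}
  B4:  IN={f:-; rest ⊤}  OUT={f:-; rest ⊤}

Merge at B4: IN[B4] = OUT[B3] = {a: ⊤, b: ⊤, c: ⊤, d: ⊤, e: ⊤, f: -}
Applying B4's transfer function to that IN value gives OUT[B4] (row B4 above).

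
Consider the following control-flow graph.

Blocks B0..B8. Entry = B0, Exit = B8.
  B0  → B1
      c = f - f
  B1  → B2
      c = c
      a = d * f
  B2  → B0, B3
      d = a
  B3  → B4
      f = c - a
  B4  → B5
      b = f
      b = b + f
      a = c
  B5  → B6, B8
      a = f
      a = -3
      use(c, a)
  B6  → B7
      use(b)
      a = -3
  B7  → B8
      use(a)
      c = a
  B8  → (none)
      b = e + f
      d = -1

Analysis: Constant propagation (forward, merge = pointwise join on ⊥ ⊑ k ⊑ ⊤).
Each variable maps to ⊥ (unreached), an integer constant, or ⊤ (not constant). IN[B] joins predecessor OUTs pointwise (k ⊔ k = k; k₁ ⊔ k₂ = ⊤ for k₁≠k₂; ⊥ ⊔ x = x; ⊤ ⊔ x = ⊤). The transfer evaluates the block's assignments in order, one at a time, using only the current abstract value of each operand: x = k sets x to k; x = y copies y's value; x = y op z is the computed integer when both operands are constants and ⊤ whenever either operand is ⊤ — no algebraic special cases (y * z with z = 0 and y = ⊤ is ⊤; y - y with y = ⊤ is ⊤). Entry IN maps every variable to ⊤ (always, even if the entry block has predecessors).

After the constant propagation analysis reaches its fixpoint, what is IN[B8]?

Answer: {a: -3, b: ⊤, c: ⊤, d: ⊤, e: ⊤, f: ⊤}

Derivation:
Converged values:
  B0: | IN=(all ⊤) | OUT=(all ⊤)
  B1: | IN=(all ⊤) | OUT=(all ⊤)
  B2: | IN=(all ⊤) | OUT=(all ⊤)
  B3: | IN=(all ⊤) | OUT=(all ⊤)
  B4: | IN=(all ⊤) | OUT=(all ⊤)
  B5: | IN=(all ⊤) | OUT={a:-3; rest ⊤}
  B6: | IN={a:-3; rest ⊤} | OUT={a:-3; rest ⊤}
  B7: | IN={a:-3; rest ⊤} | OUT={a:-3, c:-3; rest ⊤}
  B8: | IN={a:-3; rest ⊤} | OUT={a:-3, d:-1; rest ⊤}

Merge at B8: IN[B8] = OUT[B5] ⊔ OUT[B7] = {a: -3, b: ⊤, c: ⊤, d: ⊤, e: ⊤, f: ⊤}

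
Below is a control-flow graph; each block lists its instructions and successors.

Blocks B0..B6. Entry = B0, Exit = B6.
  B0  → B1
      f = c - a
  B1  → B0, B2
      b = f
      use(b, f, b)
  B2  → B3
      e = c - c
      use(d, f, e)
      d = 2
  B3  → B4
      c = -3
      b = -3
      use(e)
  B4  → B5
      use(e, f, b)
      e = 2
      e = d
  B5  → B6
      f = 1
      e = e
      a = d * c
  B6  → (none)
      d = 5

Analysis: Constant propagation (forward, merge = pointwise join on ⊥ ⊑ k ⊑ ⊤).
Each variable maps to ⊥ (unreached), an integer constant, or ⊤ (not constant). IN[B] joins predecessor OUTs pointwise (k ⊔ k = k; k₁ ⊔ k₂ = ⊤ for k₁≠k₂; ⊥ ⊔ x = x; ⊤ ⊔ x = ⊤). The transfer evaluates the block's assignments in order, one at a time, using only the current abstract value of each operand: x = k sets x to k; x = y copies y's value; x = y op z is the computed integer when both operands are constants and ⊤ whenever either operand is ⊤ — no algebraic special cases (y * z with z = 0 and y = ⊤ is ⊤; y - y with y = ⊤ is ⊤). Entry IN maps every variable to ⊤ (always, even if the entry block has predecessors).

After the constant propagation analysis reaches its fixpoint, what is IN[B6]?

Per-block solution:
  B0: | IN=(all ⊤) | OUT=(all ⊤)
  B1: | IN=(all ⊤) | OUT=(all ⊤)
  B2: | IN=(all ⊤) | OUT={d:2; rest ⊤}
  B3: | IN={d:2; rest ⊤} | OUT={b:-3, c:-3, d:2; rest ⊤}
  B4: | IN={b:-3, c:-3, d:2; rest ⊤} | OUT={b:-3, c:-3, d:2, e:2; rest ⊤}
  B5: | IN={b:-3, c:-3, d:2, e:2; rest ⊤} | OUT={a:-6, b:-3, c:-3, d:2, e:2, f:1; rest ⊤}
  B6: | IN={a:-6, b:-3, c:-3, d:2, e:2, f:1; rest ⊤} | OUT={a:-6, b:-3, c:-3, d:5, e:2, f:1; rest ⊤}

Merge at B6: IN[B6] = OUT[B5] = {a: -6, b: -3, c: -3, d: 2, e: 2, f: 1}

Answer: {a: -6, b: -3, c: -3, d: 2, e: 2, f: 1}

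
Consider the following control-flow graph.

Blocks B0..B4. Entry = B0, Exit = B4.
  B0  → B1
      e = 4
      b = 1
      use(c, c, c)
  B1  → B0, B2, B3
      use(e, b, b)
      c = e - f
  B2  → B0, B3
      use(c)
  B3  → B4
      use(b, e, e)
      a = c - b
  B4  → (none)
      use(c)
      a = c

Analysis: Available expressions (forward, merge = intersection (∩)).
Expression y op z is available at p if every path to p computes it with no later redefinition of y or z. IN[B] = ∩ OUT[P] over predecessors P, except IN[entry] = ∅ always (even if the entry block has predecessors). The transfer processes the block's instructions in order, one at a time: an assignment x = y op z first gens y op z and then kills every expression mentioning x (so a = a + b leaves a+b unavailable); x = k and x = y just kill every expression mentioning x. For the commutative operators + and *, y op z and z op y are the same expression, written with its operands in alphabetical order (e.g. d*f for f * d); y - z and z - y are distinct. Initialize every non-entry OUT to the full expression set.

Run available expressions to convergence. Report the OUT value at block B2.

Converged values:
  B0:  IN={}  OUT={}
  B1:  IN={}  OUT={e-f}
  B2:  IN={e-f}  OUT={e-f}
  B3:  IN={e-f}  OUT={c-b, e-f}
  B4:  IN={c-b, e-f}  OUT={c-b, e-f}

Merge at B2: IN[B2] = OUT[B1] = {e-f}
Applying B2's transfer function to that IN value gives OUT[B2] (row B2 above).

Answer: {e-f}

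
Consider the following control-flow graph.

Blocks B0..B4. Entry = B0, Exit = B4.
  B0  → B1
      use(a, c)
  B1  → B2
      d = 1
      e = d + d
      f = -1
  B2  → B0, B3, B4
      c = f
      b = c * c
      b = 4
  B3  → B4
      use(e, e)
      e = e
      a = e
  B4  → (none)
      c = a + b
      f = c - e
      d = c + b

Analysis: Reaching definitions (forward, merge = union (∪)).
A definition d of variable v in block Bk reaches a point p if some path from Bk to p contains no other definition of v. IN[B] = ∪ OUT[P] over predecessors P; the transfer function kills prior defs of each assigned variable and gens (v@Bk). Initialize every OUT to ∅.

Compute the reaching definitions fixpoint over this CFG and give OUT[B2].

Answer: {b@B2, c@B2, d@B1, e@B1, f@B1}

Trace:
Per-block solution:
  B0:  IN={b@B2, c@B2, d@B1, e@B1, f@B1}  OUT={b@B2, c@B2, d@B1, e@B1, f@B1}
  B1:  IN={b@B2, c@B2, d@B1, e@B1, f@B1}  OUT={b@B2, c@B2, d@B1, e@B1, f@B1}
  B2:  IN={b@B2, c@B2, d@B1, e@B1, f@B1}  OUT={b@B2, c@B2, d@B1, e@B1, f@B1}
  B3:  IN={b@B2, c@B2, d@B1, e@B1, f@B1}  OUT={a@B3, b@B2, c@B2, d@B1, e@B3, f@B1}
  B4:  IN={a@B3, b@B2, c@B2, d@B1, e@B1, e@B3, f@B1}  OUT={a@B3, b@B2, c@B4, d@B4, e@B1, e@B3, f@B4}

Merge at B2: IN[B2] = OUT[B1] = {b@B2, c@B2, d@B1, e@B1, f@B1}
Applying B2's transfer function to that IN value gives OUT[B2] (row B2 above).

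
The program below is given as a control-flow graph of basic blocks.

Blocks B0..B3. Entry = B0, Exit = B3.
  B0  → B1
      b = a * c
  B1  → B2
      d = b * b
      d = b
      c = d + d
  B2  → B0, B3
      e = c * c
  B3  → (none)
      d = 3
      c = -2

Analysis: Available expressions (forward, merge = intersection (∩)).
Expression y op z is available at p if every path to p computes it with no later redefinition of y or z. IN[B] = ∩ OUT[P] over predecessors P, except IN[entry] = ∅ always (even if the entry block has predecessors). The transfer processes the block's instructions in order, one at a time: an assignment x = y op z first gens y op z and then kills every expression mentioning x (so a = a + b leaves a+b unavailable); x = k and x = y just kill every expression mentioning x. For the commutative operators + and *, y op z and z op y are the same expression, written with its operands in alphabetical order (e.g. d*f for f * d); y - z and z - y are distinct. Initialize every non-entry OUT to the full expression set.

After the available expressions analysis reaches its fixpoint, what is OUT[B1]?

Fixpoint table:
  B0: | IN={} | OUT={a*c}
  B1: | IN={a*c} | OUT={b*b, d+d}
  B2: | IN={b*b, d+d} | OUT={b*b, c*c, d+d}
  B3: | IN={b*b, c*c, d+d} | OUT={b*b}

Merge at B1: IN[B1] = OUT[B0] = {a*c}
Applying B1's transfer function to that IN value gives OUT[B1] (row B1 above).

Answer: {b*b, d+d}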